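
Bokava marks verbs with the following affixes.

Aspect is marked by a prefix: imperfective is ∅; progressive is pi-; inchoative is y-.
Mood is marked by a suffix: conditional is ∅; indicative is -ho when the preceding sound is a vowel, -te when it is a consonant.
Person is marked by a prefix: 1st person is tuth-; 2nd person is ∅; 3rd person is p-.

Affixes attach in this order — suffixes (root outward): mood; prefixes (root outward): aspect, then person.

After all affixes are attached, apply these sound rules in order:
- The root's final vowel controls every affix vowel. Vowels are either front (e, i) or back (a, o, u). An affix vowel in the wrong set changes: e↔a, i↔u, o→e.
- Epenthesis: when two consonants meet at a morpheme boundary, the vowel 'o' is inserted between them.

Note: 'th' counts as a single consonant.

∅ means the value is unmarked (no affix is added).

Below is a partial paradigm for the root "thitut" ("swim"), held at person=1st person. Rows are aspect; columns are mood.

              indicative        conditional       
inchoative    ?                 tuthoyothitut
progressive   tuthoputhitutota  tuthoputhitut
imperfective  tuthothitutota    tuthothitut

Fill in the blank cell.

tuthoyothitutota

Attach mood indicative -te (after consonant 't') → thitutte.
Attach aspect inchoative y- → ythitutte.
Attach person 1st person tuth- → tuthythitutte.
Apply vowel harmony: tuthythitutte → tuthythitutta.
Apply epenthesis: tuthythitutta → tuthoyothitutota.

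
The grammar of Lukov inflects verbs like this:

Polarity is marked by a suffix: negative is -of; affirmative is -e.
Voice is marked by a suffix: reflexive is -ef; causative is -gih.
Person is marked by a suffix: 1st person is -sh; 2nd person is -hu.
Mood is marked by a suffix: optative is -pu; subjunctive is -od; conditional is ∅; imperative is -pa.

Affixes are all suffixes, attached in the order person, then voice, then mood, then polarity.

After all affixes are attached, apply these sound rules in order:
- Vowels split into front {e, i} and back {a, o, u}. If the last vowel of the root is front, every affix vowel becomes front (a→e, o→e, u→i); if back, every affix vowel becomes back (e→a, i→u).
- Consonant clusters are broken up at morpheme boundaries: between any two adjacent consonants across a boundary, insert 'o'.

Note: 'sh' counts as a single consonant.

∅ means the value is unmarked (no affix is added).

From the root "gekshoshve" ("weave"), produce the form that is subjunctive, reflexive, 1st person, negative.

Attach person 1st person -sh → gekshoshvesh.
Attach voice reflexive -ef → gekshoshveshef.
Attach mood subjunctive -od → gekshoshveshefod.
Attach polarity negative -of → gekshoshveshefodof.
Apply vowel harmony: gekshoshveshefodof → gekshoshveshefedef.
Epenthesis: no change.

gekshoshveshefedef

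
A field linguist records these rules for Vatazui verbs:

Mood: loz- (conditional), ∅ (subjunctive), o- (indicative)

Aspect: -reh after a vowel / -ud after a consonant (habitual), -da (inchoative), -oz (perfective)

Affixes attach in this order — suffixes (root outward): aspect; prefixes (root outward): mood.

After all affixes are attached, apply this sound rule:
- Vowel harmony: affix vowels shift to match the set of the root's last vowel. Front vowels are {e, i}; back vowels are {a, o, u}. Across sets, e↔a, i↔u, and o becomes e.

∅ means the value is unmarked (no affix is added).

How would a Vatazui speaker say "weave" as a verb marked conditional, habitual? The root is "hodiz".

Attach mood conditional loz- → lozhodiz.
Attach aspect habitual -ud (after consonant 'z') → lozhodizud.
Apply vowel harmony: lozhodizud → lezhodizid.

lezhodizid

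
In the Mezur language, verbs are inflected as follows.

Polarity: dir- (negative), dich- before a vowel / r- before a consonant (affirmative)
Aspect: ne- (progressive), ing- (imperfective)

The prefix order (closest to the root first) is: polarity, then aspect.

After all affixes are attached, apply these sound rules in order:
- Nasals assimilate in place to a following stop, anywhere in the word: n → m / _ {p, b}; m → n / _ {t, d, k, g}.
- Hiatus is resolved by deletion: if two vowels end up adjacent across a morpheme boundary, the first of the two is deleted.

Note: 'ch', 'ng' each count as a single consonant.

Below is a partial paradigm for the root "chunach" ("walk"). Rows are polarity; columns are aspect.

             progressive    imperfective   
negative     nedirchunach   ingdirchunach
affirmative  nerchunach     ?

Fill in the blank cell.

ingrchunach

Attach polarity affirmative r- (before consonant 'ch') → rchunach.
Attach aspect imperfective ing- → ingrchunach.
Nasal assimilation: no change.
Vowel deletion: no change.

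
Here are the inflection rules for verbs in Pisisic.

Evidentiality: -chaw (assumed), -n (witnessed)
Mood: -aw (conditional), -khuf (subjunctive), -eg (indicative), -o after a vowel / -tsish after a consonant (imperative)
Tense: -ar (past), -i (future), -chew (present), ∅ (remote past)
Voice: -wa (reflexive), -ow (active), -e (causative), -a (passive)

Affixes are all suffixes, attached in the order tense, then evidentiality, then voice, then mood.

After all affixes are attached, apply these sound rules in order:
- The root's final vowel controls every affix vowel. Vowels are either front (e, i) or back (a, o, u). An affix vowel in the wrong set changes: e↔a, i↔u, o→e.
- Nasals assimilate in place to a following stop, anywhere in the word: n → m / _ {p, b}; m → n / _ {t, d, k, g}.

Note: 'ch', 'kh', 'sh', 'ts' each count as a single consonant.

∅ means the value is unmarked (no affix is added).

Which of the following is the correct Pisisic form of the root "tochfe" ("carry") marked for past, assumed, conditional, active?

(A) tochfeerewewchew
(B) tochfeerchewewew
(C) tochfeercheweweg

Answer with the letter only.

Attach tense past -ar → tochfear.
Attach evidentiality assumed -chaw → tochfearchaw.
Attach voice active -ow → tochfearchawow.
Attach mood conditional -aw → tochfearchawowaw.
Apply vowel harmony: tochfearchawowaw → tochfeerchewewew.
Nasal assimilation: no change.
So the correct form is tochfeerchewewew, option (B).
(C) tochfeercheweweg is wrong: it uses indicative instead of conditional for mood.
(A) tochfeerewewchew is wrong: it has the affixes in the wrong order.

B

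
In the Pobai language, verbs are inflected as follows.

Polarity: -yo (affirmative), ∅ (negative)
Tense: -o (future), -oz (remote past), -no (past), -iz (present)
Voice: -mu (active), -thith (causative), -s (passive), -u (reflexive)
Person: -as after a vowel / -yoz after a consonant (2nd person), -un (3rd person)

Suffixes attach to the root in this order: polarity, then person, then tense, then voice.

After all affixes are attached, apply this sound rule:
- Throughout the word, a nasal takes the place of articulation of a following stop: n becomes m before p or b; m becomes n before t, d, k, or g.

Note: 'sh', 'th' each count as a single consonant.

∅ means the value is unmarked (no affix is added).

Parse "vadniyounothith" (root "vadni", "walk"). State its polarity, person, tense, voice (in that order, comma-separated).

affirmative, 3rd person, future, causative

Segment: vadni-yo-un-o-thith.
polarity: -yo → affirmative.
person: -un → 3rd person.
tense: -o → future.
voice: -thith → causative.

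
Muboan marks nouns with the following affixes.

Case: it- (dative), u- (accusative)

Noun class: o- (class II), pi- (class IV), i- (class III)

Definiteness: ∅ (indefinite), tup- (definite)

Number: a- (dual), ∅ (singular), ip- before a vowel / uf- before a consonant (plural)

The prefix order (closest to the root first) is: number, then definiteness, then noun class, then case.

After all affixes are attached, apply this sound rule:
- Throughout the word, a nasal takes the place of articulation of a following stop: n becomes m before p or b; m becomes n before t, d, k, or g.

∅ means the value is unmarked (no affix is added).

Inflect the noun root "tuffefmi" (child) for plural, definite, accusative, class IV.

upitupuftuffefmi

Attach number plural uf- (before consonant 't') → uftuffefmi.
Attach definiteness definite tup- → tupuftuffefmi.
Attach noun class class IV pi- → pitupuftuffefmi.
Attach case accusative u- → upitupuftuffefmi.
Nasal assimilation: no change.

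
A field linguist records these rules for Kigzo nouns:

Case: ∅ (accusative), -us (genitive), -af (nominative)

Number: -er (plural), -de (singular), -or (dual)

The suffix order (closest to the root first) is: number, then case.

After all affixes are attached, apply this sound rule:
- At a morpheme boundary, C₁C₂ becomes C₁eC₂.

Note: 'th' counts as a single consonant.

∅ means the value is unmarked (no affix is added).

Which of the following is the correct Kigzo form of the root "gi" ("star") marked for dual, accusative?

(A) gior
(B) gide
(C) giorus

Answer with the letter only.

A

Attach number dual -or → gior.
case = accusative: zero marking, form stays gior.
Epenthesis: no change.
So the correct form is gior, option (A).
(C) giorus is wrong: it uses genitive instead of accusative for case.
(B) gide is wrong: it uses singular instead of dual for number.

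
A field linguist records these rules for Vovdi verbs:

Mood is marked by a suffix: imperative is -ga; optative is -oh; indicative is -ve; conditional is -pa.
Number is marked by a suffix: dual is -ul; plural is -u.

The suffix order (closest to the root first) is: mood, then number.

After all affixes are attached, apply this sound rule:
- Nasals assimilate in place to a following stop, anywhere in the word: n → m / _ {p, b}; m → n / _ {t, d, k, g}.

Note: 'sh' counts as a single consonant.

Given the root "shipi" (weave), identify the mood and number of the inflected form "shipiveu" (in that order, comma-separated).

indicative, plural

Segment: shipi-ve-u.
mood: -ve → indicative.
number: -u → plural.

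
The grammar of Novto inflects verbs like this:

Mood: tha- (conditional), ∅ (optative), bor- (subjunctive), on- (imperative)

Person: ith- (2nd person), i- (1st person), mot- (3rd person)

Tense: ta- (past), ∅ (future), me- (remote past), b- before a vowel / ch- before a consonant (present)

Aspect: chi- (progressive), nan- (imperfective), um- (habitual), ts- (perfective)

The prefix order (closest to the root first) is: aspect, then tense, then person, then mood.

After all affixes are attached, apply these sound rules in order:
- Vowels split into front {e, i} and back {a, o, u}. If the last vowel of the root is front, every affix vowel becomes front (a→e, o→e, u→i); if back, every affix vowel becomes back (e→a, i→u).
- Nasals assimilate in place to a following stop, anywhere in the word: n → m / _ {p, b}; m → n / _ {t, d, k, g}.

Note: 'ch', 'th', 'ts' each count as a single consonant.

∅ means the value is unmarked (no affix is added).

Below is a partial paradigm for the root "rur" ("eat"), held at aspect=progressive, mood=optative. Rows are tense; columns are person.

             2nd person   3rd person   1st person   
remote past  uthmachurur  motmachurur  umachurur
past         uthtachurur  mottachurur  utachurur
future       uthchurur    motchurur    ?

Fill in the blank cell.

Attach aspect progressive chi- → chirur.
tense = future: zero marking, form stays chirur.
Attach person 1st person i- → ichirur.
mood = optative: zero marking, form stays ichirur.
Apply vowel harmony: ichirur → uchurur.
Nasal assimilation: no change.

uchurur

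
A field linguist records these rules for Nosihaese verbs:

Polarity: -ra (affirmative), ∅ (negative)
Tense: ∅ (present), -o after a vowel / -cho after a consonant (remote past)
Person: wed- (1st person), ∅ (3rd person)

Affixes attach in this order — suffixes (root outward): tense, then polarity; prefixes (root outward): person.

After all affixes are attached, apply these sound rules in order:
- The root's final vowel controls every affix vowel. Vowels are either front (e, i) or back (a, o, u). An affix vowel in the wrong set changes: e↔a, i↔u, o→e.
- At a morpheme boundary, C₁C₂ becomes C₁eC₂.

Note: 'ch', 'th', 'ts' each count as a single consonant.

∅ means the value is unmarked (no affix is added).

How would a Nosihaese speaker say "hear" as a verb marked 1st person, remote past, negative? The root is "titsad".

wadetitsadecho

Attach person 1st person wed- → wedtitsad.
Attach tense remote past -cho (after consonant 'd') → wedtitsadcho.
polarity = negative: zero marking, form stays wedtitsadcho.
Apply vowel harmony: wedtitsadcho → wadtitsadcho.
Apply epenthesis: wadtitsadcho → wadetitsadecho.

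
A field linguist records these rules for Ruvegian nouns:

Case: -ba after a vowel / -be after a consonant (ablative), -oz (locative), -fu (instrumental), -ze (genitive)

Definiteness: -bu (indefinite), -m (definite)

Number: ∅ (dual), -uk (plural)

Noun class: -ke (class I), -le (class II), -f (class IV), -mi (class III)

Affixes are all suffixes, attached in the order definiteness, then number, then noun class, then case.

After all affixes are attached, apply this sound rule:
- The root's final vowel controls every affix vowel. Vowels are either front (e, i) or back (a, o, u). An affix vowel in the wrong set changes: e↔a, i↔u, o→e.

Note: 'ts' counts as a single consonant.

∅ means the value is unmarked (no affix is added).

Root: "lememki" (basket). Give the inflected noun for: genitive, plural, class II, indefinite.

lememkibiikleze

Attach definiteness indefinite -bu → lememkibu.
Attach number plural -uk → lememkibuuk.
Attach noun class class II -le → lememkibuukle.
Attach case genitive -ze → lememkibuukleze.
Apply vowel harmony: lememkibuukleze → lememkibiikleze.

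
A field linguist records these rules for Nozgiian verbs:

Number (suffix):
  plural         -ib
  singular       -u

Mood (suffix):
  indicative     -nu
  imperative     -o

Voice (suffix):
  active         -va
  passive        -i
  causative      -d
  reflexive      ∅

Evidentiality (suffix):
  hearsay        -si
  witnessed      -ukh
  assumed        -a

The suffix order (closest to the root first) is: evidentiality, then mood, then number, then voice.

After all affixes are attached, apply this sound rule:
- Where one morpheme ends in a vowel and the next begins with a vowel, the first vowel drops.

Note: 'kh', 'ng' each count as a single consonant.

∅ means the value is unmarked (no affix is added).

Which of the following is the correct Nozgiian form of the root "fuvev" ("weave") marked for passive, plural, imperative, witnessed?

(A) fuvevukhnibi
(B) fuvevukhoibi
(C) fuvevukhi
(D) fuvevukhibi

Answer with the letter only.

Attach evidentiality witnessed -ukh → fuvevukh.
Attach mood imperative -o → fuvevukho.
Attach number plural -ib → fuvevukhoib.
Attach voice passive -i → fuvevukhoibi.
Apply vowel deletion: fuvevukhoibi → fuvevukhibi.
So the correct form is fuvevukhibi, option (D).
(C) fuvevukhi is wrong: it uses singular instead of plural for number.
(B) fuvevukhoibi is wrong: it fails to apply the sound rule(s).
(A) fuvevukhnibi is wrong: it uses indicative instead of imperative for mood.

D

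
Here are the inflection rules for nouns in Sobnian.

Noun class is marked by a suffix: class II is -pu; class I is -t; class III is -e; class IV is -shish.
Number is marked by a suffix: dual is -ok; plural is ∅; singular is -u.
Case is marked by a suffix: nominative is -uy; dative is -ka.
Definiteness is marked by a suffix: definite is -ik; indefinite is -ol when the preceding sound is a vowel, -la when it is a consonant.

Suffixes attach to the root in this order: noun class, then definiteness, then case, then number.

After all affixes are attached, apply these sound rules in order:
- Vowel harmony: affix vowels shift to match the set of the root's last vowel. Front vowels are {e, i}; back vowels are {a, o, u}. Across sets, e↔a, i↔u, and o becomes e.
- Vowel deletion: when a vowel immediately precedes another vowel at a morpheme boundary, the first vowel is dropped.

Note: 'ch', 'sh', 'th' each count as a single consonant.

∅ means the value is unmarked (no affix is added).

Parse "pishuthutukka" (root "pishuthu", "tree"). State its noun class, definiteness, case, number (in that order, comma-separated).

class I, definite, dative, plural

Segment: pishuthu-t-ik-ka.
noun class: -t → class I.
definiteness: -ik → definite.
case: -ka → dative.
number: ∅ → plural.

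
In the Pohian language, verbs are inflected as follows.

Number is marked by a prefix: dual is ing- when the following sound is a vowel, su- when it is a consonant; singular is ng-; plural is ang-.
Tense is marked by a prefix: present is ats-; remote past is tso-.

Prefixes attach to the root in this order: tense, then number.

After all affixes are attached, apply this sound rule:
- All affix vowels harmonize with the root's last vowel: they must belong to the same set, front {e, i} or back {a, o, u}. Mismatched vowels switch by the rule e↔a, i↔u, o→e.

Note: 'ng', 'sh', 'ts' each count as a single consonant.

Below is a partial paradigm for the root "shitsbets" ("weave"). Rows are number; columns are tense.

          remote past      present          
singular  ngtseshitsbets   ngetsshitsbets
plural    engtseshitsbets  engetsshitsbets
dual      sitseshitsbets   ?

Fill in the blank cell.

ingetsshitsbets

Attach tense present ats- → atsshitsbets.
Attach number dual ing- (before vowel 'a') → ingatsshitsbets.
Apply vowel harmony: ingatsshitsbets → ingetsshitsbets.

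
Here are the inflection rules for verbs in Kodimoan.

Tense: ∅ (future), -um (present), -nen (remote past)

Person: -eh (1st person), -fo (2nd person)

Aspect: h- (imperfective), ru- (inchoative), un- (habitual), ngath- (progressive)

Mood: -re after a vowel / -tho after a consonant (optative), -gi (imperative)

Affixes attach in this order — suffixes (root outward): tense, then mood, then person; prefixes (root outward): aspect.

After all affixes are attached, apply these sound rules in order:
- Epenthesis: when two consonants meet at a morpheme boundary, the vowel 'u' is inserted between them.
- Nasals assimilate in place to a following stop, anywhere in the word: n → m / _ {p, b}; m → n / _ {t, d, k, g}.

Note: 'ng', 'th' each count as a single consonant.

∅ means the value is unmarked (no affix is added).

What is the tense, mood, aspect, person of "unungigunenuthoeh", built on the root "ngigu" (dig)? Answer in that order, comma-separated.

Segment: un-ngigu-nen-tho-eh.
tense: -nen → remote past.
mood: -re/tho → optative.
aspect: un- → habitual.
person: -eh → 1st person.

remote past, optative, habitual, 1st person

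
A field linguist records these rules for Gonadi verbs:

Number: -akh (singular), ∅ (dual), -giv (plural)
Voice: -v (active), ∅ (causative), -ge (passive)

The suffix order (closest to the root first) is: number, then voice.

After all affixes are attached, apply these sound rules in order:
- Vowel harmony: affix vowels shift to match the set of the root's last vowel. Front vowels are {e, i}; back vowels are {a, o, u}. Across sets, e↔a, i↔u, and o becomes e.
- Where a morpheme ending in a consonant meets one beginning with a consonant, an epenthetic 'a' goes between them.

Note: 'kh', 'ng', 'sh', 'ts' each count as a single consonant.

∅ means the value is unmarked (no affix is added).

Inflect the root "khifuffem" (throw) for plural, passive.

khifuffemagivage

Attach number plural -giv → khifuffemgiv.
Attach voice passive -ge → khifuffemgivge.
Vowel harmony: no change.
Apply epenthesis: khifuffemgivge → khifuffemagivage.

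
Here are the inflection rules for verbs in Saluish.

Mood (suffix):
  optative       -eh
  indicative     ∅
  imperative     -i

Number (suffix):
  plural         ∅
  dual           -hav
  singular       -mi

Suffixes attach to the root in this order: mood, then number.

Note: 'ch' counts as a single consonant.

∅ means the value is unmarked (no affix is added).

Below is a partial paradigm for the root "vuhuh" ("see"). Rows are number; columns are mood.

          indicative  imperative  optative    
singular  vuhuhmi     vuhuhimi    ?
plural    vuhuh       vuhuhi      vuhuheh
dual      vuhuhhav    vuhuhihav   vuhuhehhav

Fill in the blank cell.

vuhuhehmi

Attach mood optative -eh → vuhuheh.
Attach number singular -mi → vuhuhehmi.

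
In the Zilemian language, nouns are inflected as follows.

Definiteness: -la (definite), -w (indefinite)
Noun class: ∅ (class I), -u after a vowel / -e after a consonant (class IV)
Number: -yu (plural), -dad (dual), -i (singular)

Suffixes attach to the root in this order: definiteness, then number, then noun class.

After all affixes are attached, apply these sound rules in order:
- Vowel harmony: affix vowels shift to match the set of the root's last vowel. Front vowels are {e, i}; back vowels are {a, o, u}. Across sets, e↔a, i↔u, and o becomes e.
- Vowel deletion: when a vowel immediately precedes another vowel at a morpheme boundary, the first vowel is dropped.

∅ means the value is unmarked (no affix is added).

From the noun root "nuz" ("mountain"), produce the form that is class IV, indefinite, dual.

Attach definiteness indefinite -w → nuzw.
Attach number dual -dad → nuzwdad.
Attach noun class class IV -e (after consonant 'd') → nuzwdade.
Apply vowel harmony: nuzwdade → nuzwdada.
Vowel deletion: no change.

nuzwdada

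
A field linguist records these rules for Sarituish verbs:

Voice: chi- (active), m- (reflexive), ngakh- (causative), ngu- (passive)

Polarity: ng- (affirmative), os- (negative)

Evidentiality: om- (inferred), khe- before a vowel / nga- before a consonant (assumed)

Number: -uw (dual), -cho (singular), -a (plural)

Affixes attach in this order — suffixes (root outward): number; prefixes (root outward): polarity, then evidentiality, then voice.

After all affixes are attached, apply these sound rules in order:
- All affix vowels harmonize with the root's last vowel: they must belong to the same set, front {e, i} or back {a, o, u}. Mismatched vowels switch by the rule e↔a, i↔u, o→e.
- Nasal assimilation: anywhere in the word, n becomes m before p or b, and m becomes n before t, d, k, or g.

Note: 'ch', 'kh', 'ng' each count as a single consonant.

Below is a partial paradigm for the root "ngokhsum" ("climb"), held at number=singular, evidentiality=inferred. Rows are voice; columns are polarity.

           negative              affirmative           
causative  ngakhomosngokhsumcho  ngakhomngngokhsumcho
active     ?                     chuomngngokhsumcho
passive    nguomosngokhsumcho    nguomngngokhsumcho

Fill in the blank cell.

Attach polarity negative os- → osngokhsum.
Attach number singular -cho → osngokhsumcho.
Attach evidentiality inferred om- → omosngokhsumcho.
Attach voice active chi- → chiomosngokhsumcho.
Apply vowel harmony: chiomosngokhsumcho → chuomosngokhsumcho.
Nasal assimilation: no change.

chuomosngokhsumcho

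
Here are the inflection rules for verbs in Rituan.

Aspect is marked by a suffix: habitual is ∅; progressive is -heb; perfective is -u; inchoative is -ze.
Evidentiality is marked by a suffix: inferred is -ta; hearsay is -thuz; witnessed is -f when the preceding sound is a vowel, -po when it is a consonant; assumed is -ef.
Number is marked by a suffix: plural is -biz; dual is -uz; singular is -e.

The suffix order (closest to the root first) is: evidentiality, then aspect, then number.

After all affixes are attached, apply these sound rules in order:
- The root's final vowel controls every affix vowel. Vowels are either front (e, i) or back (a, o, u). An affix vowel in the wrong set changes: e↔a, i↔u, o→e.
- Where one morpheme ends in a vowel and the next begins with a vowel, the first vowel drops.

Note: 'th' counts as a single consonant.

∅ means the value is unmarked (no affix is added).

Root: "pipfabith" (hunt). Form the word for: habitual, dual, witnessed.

Attach evidentiality witnessed -po (after consonant 'th') → pipfabithpo.
aspect = habitual: zero marking, form stays pipfabithpo.
Attach number dual -uz → pipfabithpouz.
Apply vowel harmony: pipfabithpouz → pipfabithpeiz.
Apply vowel deletion: pipfabithpeiz → pipfabithpiz.

pipfabithpiz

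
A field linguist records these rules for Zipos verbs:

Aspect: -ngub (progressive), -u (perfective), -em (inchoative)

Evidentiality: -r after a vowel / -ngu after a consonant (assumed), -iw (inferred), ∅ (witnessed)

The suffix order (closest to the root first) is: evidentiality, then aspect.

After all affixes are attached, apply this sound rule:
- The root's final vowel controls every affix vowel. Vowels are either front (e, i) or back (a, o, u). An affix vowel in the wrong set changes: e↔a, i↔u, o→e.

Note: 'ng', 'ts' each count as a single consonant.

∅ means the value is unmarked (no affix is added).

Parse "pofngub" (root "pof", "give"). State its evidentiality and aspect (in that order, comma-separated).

Segment: pof-ngub.
evidentiality: ∅ → witnessed.
aspect: -ngub → progressive.

witnessed, progressive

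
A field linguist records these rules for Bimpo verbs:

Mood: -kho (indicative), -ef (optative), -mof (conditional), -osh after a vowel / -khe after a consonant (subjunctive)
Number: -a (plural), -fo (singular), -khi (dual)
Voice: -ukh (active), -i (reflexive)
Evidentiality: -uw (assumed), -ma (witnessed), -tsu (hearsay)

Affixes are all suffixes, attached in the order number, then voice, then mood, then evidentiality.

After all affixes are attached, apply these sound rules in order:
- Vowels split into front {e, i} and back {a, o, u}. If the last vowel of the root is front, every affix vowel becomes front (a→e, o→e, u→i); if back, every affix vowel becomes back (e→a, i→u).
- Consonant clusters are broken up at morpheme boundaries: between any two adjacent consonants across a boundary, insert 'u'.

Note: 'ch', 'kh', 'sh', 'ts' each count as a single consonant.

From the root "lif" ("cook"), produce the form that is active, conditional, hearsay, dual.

lifukhiikhumefutsi

Attach number dual -khi → lifkhi.
Attach voice active -ukh → lifkhiukh.
Attach mood conditional -mof → lifkhiukhmof.
Attach evidentiality hearsay -tsu → lifkhiukhmoftsu.
Apply vowel harmony: lifkhiukhmoftsu → lifkhiikhmeftsi.
Apply epenthesis: lifkhiikhmeftsi → lifukhiikhumefutsi.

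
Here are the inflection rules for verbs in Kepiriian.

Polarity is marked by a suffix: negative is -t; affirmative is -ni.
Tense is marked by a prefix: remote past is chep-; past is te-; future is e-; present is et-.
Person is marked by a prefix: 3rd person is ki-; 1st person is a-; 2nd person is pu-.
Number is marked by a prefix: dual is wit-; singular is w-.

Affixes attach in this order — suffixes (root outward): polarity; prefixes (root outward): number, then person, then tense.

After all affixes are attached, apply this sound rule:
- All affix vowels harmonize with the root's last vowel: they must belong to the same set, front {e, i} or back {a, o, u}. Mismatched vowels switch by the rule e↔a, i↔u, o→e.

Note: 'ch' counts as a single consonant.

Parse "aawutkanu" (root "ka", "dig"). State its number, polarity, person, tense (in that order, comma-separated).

Segment: e-a-wit-ka-ni.
number: wit- → dual.
polarity: -ni → affirmative.
person: a- → 1st person.
tense: e- → future.

dual, affirmative, 1st person, future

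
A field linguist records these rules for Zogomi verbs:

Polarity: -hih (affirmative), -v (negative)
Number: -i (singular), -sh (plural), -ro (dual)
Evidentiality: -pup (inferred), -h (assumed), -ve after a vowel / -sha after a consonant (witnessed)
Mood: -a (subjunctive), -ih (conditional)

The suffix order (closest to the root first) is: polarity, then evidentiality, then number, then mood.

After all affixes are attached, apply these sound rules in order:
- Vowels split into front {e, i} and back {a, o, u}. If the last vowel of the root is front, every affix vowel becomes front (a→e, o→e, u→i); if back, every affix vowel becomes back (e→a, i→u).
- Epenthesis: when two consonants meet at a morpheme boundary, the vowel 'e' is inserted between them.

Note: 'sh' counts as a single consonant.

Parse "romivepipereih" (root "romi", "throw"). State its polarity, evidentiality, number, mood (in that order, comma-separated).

negative, inferred, dual, conditional

Segment: romi-v-pup-ro-ih.
polarity: -v → negative.
evidentiality: -pup → inferred.
number: -ro → dual.
mood: -ih → conditional.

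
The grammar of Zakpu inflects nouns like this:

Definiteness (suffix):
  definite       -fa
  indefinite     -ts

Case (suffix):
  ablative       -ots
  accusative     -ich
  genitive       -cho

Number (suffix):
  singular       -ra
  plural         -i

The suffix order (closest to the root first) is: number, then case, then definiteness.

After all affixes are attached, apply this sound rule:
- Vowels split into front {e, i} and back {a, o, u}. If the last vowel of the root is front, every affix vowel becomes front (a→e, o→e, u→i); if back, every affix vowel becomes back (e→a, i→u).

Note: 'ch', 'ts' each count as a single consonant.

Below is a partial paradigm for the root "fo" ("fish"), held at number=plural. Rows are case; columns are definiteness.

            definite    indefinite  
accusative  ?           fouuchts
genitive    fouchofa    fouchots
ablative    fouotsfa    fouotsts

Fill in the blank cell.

Attach number plural -i → foi.
Attach case accusative -ich → foiich.
Attach definiteness definite -fa → foiichfa.
Apply vowel harmony: foiichfa → fouuchfa.

fouuchfa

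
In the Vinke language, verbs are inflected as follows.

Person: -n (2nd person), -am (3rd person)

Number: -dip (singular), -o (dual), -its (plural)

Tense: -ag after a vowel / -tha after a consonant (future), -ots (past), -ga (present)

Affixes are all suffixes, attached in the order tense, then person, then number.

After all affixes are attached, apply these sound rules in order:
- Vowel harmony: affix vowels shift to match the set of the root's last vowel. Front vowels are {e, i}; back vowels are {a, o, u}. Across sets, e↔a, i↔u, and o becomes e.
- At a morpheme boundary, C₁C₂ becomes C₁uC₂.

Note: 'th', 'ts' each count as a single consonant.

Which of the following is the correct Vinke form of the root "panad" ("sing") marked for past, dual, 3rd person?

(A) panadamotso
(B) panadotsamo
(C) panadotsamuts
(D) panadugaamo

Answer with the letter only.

B

Attach tense past -ots → panadots.
Attach person 3rd person -am → panadotsam.
Attach number dual -o → panadotsamo.
Vowel harmony: no change.
Epenthesis: no change.
So the correct form is panadotsamo, option (B).
(D) panadugaamo is wrong: it uses present instead of past for tense.
(C) panadotsamuts is wrong: it uses plural instead of dual for number.
(A) panadamotso is wrong: it has the affixes in the wrong order.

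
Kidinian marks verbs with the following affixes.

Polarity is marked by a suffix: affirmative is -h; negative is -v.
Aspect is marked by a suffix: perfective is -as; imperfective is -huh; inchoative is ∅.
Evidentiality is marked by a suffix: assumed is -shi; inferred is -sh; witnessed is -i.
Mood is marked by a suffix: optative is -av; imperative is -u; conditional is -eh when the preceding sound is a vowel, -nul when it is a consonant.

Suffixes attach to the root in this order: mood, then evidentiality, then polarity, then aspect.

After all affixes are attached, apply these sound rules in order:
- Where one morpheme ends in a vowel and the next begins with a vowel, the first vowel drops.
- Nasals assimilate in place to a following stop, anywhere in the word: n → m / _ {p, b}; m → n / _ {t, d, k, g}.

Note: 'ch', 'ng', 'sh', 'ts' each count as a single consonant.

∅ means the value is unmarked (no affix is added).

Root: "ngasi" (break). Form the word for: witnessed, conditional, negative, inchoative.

Attach mood conditional -eh (after vowel 'i') → ngasieh.
Attach evidentiality witnessed -i → ngasiehi.
Attach polarity negative -v → ngasiehiv.
aspect = inchoative: zero marking, form stays ngasiehiv.
Apply vowel deletion: ngasiehiv → ngasehiv.
Nasal assimilation: no change.

ngasehiv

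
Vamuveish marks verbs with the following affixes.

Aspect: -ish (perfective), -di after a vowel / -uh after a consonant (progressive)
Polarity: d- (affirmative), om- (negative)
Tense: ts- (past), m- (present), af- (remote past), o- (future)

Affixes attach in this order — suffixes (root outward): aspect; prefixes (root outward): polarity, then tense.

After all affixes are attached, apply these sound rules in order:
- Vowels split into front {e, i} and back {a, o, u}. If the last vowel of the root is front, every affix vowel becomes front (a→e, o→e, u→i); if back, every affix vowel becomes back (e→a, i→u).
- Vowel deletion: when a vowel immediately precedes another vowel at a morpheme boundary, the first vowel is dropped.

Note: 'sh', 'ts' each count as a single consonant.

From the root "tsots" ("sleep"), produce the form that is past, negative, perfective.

Attach polarity negative om- → omtsots.
Attach tense past ts- → tsomtsots.
Attach aspect perfective -ish → tsomtsotsish.
Apply vowel harmony: tsomtsotsish → tsomtsotsush.
Vowel deletion: no change.

tsomtsotsush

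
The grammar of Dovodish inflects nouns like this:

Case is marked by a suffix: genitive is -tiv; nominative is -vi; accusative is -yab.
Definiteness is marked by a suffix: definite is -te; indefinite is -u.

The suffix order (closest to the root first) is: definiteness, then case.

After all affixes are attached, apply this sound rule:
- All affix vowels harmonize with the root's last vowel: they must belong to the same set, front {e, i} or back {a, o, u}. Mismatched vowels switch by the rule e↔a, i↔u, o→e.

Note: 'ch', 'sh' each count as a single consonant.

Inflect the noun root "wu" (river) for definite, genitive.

wutatuv

Attach definiteness definite -te → wute.
Attach case genitive -tiv → wutetiv.
Apply vowel harmony: wutetiv → wutatuv.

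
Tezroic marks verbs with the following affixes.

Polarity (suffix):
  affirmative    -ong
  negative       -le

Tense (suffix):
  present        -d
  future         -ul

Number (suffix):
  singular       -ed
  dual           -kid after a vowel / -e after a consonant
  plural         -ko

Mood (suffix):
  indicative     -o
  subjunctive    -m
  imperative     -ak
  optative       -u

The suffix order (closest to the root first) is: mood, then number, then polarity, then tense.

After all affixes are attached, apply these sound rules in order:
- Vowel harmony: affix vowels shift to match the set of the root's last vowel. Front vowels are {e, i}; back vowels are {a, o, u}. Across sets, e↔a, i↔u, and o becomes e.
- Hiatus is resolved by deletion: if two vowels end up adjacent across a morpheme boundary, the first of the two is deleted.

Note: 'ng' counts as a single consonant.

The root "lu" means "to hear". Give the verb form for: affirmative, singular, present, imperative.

lakadongd

Attach mood imperative -ak → luak.
Attach number singular -ed → luaked.
Attach polarity affirmative -ong → luakedong.
Attach tense present -d → luakedongd.
Apply vowel harmony: luakedongd → luakadongd.
Apply vowel deletion: luakadongd → lakadongd.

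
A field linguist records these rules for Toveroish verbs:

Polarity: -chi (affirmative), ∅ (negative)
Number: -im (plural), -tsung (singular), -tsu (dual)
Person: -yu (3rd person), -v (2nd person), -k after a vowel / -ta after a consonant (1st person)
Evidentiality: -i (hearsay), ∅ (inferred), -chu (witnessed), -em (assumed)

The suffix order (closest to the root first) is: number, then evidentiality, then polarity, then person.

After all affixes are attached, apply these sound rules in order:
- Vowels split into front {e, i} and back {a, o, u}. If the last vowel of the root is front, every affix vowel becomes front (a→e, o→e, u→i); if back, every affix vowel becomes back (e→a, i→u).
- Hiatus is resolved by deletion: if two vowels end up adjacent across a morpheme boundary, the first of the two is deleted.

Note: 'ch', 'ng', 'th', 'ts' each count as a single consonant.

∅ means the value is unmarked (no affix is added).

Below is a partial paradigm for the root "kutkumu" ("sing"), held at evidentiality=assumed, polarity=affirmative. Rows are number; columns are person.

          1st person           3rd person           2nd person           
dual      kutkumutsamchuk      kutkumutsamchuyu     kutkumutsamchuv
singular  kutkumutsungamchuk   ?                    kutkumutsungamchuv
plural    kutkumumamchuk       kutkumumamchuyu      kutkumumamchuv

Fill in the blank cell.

kutkumutsungamchuyu

Attach number singular -tsung → kutkumutsung.
Attach evidentiality assumed -em → kutkumutsungem.
Attach polarity affirmative -chi → kutkumutsungemchi.
Attach person 3rd person -yu → kutkumutsungemchiyu.
Apply vowel harmony: kutkumutsungemchiyu → kutkumutsungamchuyu.
Vowel deletion: no change.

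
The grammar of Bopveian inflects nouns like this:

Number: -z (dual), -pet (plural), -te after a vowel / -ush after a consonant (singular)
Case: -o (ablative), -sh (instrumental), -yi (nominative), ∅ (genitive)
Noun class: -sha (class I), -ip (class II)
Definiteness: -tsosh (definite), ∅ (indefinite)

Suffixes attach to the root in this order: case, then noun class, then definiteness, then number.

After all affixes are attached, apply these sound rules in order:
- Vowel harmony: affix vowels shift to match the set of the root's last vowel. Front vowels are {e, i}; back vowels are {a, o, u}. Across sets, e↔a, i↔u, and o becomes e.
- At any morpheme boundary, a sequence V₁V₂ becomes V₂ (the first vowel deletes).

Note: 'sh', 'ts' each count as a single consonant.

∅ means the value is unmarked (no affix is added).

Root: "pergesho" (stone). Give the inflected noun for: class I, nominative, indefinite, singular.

Attach case nominative -yi → pergeshoyi.
Attach noun class class I -sha → pergeshoyisha.
definiteness = indefinite: zero marking, form stays pergeshoyisha.
Attach number singular -te (after vowel 'a') → pergeshoyishate.
Apply vowel harmony: pergeshoyishate → pergeshoyushata.
Vowel deletion: no change.

pergeshoyushata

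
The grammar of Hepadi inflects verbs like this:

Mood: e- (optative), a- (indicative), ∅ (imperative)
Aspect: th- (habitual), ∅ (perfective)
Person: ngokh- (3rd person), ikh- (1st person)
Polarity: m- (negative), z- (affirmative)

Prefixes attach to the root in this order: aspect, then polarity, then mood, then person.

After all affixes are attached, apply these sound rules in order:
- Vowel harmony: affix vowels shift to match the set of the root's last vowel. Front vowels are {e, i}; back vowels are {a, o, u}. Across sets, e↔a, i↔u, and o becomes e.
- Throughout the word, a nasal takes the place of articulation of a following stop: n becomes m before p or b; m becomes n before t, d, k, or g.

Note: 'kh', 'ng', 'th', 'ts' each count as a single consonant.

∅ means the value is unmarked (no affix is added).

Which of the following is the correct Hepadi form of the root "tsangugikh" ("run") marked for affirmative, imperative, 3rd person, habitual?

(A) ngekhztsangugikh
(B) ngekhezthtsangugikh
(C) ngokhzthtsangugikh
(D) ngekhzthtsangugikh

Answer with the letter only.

D

Attach aspect habitual th- → thtsangugikh.
Attach polarity affirmative z- → zthtsangugikh.
mood = imperative: zero marking, form stays zthtsangugikh.
Attach person 3rd person ngokh- → ngokhzthtsangugikh.
Apply vowel harmony: ngokhzthtsangugikh → ngekhzthtsangugikh.
Nasal assimilation: no change.
So the correct form is ngekhzthtsangugikh, option (D).
(A) ngekhztsangugikh is wrong: it uses perfective instead of habitual for aspect.
(C) ngokhzthtsangugikh is wrong: it fails to apply the sound rule(s).
(B) ngekhezthtsangugikh is wrong: it uses indicative instead of imperative for mood.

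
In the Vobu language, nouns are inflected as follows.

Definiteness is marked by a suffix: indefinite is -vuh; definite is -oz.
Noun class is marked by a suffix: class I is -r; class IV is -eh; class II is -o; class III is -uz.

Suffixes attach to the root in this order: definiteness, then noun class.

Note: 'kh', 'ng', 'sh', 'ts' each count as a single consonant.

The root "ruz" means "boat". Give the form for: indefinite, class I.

Attach definiteness indefinite -vuh → ruzvuh.
Attach noun class class I -r → ruzvuhr.

ruzvuhr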